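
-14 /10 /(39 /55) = -77 /39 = -1.97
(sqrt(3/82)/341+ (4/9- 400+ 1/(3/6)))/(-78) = 1789/351- sqrt(246)/2181036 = 5.10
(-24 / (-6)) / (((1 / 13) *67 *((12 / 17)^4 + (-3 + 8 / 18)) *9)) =-4343092 / 116202053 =-0.04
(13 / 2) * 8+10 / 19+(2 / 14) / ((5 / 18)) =35272 / 665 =53.04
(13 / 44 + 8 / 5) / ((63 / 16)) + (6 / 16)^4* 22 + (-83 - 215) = -702733327 / 2365440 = -297.08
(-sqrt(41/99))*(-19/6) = 19*sqrt(451)/198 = 2.04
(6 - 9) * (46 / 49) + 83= 80.18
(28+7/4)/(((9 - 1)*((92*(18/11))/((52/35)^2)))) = 31603/579600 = 0.05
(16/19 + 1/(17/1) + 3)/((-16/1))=-315/1292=-0.24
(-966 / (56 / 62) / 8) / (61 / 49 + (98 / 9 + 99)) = -943299 / 784160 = -1.20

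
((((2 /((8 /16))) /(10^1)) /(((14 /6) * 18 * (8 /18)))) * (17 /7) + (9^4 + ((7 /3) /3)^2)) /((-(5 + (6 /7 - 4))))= -3533.20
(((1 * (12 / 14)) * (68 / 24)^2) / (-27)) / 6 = -289 / 6804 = -0.04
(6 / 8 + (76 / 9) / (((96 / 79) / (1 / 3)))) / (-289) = -1987 / 187272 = -0.01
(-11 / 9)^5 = -161051 / 59049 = -2.73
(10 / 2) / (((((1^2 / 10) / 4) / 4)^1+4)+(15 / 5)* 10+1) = 800 / 5601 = 0.14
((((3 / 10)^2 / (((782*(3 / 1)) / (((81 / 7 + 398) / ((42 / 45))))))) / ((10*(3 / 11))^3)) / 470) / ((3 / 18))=0.00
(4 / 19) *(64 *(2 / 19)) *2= 1024 / 361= 2.84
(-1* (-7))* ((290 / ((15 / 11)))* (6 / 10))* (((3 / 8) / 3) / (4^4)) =2233 / 5120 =0.44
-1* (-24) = 24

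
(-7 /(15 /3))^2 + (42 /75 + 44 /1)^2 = 1242221 /625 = 1987.55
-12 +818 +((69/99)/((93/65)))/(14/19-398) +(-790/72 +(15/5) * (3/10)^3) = 4604629237943/5791203000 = 795.11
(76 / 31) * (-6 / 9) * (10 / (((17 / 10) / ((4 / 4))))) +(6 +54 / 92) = -220157 / 72726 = -3.03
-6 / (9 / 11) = -22 / 3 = -7.33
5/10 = 1/2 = 0.50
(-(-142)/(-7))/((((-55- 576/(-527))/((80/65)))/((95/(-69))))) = -113747680/178380111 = -0.64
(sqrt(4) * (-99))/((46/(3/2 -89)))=17325/46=376.63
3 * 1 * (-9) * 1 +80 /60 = -77 /3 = -25.67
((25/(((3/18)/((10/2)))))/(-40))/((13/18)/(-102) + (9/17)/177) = 2031075/443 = 4584.82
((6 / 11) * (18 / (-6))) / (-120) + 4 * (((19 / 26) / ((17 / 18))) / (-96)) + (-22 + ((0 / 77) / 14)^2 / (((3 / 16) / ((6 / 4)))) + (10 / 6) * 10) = -1561267 / 291720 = -5.35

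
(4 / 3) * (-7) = -28 / 3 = -9.33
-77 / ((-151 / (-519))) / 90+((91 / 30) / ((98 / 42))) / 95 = -629803 / 215175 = -2.93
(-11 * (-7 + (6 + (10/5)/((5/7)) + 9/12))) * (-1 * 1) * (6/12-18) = -3927/8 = -490.88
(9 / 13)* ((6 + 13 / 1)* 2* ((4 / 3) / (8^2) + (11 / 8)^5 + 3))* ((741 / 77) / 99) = 281620793 / 13877248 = 20.29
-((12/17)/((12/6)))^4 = -1296/83521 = -0.02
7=7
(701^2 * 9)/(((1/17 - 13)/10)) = -75184353/22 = -3417470.59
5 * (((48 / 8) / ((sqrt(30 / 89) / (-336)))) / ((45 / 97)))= -10864 * sqrt(2670) / 15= -37424.34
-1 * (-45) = 45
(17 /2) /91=17 /182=0.09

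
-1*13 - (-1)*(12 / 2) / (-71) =-13.08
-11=-11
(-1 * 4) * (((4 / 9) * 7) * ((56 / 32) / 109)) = -196 / 981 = -0.20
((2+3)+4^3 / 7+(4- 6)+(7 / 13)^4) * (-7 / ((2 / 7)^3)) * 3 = -628845567 / 57122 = -11008.82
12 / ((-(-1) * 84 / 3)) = 0.43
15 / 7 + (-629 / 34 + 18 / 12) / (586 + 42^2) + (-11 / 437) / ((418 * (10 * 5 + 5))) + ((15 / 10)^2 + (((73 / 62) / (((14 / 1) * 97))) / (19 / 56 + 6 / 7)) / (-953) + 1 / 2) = 2818672043177735167 / 576932165191204900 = 4.89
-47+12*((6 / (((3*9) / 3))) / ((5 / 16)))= -107 / 5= -21.40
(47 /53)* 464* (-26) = -10698.26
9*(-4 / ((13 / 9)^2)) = -2916 / 169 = -17.25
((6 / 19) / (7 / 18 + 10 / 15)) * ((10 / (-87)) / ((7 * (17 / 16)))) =-5760 / 1245811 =-0.00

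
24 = 24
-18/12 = -3/2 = -1.50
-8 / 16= -1 / 2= -0.50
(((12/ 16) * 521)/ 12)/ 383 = 521/ 6128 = 0.09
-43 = -43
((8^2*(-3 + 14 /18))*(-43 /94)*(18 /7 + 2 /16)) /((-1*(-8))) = 64930 /2961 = 21.93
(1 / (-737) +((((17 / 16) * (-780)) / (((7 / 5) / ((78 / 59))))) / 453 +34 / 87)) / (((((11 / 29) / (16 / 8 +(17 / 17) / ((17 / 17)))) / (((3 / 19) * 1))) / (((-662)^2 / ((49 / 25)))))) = -175870197213572850 / 470692038971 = -373641.75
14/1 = 14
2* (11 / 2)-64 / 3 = -31 / 3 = -10.33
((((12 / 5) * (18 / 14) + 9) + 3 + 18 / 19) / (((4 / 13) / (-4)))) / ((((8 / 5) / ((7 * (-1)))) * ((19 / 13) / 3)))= 2702817 / 1444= 1871.76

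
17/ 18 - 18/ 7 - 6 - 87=-94.63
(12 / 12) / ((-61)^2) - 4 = -14883 / 3721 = -4.00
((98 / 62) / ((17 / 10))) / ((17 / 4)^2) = 7840 / 152303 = 0.05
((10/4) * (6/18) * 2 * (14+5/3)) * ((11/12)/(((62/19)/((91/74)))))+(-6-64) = -30215815/495504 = -60.98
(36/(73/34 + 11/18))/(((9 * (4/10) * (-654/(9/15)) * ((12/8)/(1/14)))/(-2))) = 51/160993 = 0.00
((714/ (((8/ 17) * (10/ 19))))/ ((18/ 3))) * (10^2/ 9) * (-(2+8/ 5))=-38437/ 2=-19218.50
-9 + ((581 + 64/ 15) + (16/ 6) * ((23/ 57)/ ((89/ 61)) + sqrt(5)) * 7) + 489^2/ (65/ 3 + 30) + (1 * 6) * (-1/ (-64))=5251.41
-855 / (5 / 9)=-1539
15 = 15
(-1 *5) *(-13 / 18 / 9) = 0.40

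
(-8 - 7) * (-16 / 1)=240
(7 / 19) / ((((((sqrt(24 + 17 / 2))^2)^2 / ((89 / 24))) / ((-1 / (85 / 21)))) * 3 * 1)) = -4361 / 40940250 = -0.00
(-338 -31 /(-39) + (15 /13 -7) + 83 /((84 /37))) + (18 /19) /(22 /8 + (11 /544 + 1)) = -620562037 /2026388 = -306.24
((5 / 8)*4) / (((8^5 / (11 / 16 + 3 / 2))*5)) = 35 / 1048576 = 0.00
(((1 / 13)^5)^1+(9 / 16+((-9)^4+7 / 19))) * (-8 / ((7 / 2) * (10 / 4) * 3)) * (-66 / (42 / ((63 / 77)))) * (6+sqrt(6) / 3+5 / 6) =296266120646 * sqrt(6) / 345673783+6073455473243 / 345673783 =19669.29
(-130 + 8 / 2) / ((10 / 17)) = -1071 / 5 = -214.20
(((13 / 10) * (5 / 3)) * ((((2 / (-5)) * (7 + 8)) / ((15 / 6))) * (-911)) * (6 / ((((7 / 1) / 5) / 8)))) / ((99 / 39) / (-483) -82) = -1980.58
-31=-31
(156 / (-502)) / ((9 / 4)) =-104 / 753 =-0.14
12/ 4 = 3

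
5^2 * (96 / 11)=2400 / 11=218.18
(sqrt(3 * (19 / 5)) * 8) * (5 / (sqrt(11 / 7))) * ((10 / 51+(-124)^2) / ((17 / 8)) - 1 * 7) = 50139352 * sqrt(21945) / 9537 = 778815.75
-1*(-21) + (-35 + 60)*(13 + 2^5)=1146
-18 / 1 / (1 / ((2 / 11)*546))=-19656 / 11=-1786.91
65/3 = 21.67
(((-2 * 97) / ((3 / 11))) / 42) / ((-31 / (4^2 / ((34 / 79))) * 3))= 674344 / 99603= 6.77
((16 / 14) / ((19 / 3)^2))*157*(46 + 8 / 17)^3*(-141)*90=-5696695927.63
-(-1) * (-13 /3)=-13 /3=-4.33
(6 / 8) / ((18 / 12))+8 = 17 / 2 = 8.50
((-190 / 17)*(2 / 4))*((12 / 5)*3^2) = -2052 / 17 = -120.71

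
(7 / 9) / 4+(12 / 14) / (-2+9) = 559 / 1764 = 0.32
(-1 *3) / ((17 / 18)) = -54 / 17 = -3.18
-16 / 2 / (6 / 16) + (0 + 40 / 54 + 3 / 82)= -45511 / 2214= -20.56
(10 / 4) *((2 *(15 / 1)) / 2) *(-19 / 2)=-1425 / 4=-356.25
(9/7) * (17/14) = 153/98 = 1.56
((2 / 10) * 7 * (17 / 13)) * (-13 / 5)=-119 / 25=-4.76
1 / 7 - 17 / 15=-104 / 105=-0.99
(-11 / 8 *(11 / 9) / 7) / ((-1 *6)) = 121 / 3024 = 0.04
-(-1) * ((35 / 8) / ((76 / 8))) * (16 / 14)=10 / 19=0.53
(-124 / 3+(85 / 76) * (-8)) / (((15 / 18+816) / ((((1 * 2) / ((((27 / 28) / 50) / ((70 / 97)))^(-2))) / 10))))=-9829177713 / 1117893595000000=-0.00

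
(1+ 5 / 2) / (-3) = -7 / 6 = -1.17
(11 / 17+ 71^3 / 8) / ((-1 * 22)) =-6084575 / 2992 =-2033.61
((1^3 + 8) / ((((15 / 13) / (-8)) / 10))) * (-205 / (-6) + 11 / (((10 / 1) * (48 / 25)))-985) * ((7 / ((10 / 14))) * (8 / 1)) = 46488260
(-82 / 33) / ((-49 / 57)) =1558 / 539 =2.89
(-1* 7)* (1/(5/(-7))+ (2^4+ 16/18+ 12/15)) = -5131/45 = -114.02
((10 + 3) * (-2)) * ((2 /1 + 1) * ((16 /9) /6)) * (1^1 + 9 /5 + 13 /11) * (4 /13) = -4672 /165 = -28.32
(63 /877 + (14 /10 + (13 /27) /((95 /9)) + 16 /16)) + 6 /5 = 929158 /249945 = 3.72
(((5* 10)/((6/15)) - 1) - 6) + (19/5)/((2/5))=255/2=127.50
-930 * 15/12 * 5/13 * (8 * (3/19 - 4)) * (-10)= -33945000/247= -137429.15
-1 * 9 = -9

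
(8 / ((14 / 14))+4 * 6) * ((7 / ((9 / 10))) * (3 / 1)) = 2240 / 3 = 746.67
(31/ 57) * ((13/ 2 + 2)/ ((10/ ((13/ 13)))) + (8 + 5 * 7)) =27187/ 1140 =23.85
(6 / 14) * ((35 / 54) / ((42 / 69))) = 115 / 252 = 0.46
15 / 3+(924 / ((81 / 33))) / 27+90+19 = 31090 / 243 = 127.94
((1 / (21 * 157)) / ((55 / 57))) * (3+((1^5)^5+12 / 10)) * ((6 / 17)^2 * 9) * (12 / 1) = 1920672 / 87343025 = 0.02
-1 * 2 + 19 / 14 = -9 / 14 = -0.64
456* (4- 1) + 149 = 1517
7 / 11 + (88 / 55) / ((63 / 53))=6869 / 3465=1.98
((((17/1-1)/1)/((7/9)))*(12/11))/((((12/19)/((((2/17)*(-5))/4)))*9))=-760/1309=-0.58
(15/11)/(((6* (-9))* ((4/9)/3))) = -15/88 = -0.17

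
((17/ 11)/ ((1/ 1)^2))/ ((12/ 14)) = 119/ 66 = 1.80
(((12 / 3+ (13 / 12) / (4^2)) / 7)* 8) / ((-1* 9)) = -781 / 1512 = -0.52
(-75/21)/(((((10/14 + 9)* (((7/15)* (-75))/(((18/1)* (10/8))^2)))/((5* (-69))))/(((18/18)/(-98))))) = 3493125/186592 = 18.72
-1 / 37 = -0.03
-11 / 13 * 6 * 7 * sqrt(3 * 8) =-924 * sqrt(6) / 13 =-174.10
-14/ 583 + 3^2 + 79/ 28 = 192581/ 16324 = 11.80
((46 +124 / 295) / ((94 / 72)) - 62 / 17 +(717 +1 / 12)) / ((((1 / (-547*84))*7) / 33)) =-38240947847751 / 235705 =-162240715.50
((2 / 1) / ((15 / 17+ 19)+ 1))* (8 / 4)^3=272 / 355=0.77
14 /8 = 7 /4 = 1.75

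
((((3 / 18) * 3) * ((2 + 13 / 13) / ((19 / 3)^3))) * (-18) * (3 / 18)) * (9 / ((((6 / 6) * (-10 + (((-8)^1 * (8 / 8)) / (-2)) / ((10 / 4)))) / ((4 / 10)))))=729 / 96026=0.01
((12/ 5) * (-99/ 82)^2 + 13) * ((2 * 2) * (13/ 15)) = 7210736/ 126075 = 57.19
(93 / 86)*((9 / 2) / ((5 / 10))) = 837 / 86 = 9.73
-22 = -22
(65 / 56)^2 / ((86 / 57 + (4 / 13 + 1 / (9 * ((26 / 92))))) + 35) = 9392175 / 259400512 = 0.04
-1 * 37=-37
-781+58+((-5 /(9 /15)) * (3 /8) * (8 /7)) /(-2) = -10097 /14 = -721.21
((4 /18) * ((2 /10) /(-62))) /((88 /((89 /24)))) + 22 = 64817191 /2946240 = 22.00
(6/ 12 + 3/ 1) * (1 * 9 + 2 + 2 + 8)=147/ 2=73.50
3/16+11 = 11.19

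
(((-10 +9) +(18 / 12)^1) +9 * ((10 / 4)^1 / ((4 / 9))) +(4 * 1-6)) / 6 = 131 / 16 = 8.19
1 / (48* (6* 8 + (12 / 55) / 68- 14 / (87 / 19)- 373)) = -27115 / 426969184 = -0.00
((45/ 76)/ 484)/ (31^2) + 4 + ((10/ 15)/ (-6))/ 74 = 47067773041/ 11771358192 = 4.00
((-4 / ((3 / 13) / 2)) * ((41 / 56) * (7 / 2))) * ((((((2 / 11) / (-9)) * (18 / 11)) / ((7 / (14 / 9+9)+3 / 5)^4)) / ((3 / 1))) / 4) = 69461093 / 722608128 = 0.10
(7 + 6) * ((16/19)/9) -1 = 37/171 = 0.22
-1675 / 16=-104.69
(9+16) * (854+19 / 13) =278025 / 13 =21386.54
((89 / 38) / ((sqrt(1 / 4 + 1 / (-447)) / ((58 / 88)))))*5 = 12905*sqrt(198021) / 370348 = 15.51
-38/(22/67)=-1273/11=-115.73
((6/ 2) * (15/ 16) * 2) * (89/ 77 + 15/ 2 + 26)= 240165/ 1232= 194.94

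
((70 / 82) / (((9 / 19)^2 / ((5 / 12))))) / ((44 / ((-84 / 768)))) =-442225 / 112223232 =-0.00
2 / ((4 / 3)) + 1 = 5 / 2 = 2.50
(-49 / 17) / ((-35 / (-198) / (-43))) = 59598 / 85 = 701.15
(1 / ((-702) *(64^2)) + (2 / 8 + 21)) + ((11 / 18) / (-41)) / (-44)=2505225175 / 117891072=21.25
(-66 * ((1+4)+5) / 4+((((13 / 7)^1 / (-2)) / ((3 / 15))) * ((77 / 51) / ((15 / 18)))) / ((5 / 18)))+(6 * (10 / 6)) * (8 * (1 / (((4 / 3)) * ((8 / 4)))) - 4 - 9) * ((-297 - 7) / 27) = 2135827 / 2295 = 930.64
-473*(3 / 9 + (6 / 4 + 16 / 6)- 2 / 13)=-53449 / 26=-2055.73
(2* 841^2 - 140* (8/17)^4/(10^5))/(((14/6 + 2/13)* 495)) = 319977755489886/278490334375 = 1148.97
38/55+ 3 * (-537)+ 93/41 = -3626132/2255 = -1608.04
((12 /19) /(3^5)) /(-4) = -1 /1539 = -0.00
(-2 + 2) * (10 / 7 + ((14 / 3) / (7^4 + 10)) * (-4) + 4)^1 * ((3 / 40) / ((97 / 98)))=0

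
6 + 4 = 10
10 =10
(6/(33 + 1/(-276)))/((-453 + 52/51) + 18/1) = -84456/201565231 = -0.00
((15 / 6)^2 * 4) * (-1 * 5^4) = -15625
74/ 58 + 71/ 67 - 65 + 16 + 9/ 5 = -435858/ 9715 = -44.86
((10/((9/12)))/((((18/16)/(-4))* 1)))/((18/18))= -1280/27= -47.41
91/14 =13/2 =6.50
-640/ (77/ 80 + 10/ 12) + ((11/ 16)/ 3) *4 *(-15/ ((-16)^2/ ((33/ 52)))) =-8179675065/ 22949888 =-356.41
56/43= 1.30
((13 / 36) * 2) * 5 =65 / 18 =3.61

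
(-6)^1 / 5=-6 / 5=-1.20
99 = 99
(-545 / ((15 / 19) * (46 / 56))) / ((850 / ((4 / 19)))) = -6104 / 29325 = -0.21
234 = 234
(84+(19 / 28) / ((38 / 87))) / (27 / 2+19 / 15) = 71865 / 12404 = 5.79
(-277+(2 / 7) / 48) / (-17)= 46535 / 2856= 16.29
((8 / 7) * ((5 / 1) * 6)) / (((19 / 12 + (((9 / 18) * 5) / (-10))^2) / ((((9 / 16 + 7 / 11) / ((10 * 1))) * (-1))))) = -15192 / 6083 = -2.50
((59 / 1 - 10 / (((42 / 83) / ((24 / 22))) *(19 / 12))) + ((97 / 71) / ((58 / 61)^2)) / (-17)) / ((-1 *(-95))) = 0.48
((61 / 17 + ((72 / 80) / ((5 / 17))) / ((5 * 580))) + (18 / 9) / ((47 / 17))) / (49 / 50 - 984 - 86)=-499647247 / 123851312100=-0.00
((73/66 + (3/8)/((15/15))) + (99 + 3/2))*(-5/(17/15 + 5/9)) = -106275/352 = -301.92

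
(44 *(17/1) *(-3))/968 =-51/22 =-2.32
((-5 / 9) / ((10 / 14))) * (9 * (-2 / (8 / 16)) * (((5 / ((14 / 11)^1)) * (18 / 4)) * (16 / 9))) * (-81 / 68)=-17820 / 17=-1048.24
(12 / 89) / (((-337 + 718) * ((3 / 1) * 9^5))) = 4 / 2002292541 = 0.00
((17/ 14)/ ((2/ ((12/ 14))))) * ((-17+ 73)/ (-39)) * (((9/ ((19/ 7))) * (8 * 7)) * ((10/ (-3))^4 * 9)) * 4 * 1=-152320000/ 247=-616680.16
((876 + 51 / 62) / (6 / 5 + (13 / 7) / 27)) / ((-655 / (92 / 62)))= -1.57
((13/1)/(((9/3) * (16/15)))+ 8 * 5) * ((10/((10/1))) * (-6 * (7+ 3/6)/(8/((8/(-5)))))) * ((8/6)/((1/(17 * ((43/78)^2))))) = 7386755/2704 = 2731.79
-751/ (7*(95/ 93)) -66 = -113733/ 665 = -171.03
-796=-796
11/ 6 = 1.83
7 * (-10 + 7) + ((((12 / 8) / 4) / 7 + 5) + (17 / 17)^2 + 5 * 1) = -557 / 56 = -9.95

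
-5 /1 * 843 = -4215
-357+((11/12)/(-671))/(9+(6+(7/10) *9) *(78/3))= -429616661/1203408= -357.00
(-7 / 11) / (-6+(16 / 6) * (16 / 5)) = -105 / 418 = -0.25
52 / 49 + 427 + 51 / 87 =428.65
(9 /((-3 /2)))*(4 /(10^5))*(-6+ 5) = 3 /12500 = 0.00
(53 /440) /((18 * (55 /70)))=371 /43560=0.01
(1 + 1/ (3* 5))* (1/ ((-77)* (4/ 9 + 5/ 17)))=-816/ 43505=-0.02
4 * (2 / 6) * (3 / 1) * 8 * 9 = 288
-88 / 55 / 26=-4 / 65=-0.06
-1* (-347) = 347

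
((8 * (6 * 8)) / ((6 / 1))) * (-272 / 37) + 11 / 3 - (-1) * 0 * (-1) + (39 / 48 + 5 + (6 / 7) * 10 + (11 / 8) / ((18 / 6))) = -451.98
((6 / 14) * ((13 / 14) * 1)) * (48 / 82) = 468 / 2009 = 0.23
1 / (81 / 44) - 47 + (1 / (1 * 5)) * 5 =-3682 / 81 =-45.46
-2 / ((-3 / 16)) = 32 / 3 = 10.67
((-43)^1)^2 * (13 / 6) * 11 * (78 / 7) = 3437291 / 7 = 491041.57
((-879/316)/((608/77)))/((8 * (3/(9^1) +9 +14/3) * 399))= -3223/408848384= -0.00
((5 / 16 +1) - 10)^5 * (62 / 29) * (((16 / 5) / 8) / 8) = -1608554185669 / 304087040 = -5289.78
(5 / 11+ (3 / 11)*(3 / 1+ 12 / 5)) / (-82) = -53 / 2255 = -0.02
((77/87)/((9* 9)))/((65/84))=2156/152685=0.01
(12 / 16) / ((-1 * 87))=-0.01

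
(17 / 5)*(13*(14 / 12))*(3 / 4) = 1547 / 40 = 38.68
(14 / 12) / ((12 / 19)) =133 / 72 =1.85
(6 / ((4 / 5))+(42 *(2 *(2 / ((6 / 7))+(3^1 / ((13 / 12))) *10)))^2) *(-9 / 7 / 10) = -19350975807 / 23660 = -817877.25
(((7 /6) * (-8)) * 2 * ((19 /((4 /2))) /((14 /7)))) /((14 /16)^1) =-304 /3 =-101.33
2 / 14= 1 / 7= 0.14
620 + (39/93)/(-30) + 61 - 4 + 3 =632387/930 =679.99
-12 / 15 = -0.80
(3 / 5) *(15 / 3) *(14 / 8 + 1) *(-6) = -99 / 2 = -49.50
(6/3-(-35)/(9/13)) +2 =491/9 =54.56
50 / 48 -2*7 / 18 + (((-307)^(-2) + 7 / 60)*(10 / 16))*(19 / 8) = 94912163 / 217149696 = 0.44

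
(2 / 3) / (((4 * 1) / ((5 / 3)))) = 5 / 18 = 0.28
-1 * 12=-12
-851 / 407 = -23 / 11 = -2.09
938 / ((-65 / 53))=-49714 / 65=-764.83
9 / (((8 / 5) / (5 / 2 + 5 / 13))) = 3375 / 208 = 16.23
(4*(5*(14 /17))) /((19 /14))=3920 /323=12.14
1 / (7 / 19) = 19 / 7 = 2.71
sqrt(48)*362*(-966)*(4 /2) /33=-932512*sqrt(3) /11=-146832.56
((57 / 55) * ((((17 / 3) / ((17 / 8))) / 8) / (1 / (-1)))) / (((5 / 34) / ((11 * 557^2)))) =-200420854 / 25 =-8016834.16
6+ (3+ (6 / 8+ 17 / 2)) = 73 / 4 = 18.25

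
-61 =-61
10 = 10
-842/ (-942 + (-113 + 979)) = 421/ 38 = 11.08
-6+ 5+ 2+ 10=11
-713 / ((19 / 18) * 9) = -1426 / 19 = -75.05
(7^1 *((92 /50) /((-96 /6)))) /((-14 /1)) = 23 /400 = 0.06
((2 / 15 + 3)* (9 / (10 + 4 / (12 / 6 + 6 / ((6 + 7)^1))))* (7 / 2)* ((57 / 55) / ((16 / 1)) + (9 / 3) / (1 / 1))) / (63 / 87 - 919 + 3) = -830067 / 29197300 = -0.03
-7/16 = -0.44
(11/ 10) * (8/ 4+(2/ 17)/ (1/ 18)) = 77/ 17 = 4.53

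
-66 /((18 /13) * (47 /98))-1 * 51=-21205 /141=-150.39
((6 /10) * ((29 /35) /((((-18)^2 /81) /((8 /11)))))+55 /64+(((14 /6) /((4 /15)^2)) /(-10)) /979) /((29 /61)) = 633010969 /317979200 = 1.99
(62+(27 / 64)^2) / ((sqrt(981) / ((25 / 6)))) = 6367025 * sqrt(109) / 8036352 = 8.27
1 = 1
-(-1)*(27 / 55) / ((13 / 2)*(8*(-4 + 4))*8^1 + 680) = 27 / 37400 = 0.00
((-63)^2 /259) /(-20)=-567 /740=-0.77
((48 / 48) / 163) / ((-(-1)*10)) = 1 / 1630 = 0.00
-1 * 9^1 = -9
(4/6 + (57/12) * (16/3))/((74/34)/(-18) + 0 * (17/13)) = -7956/37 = -215.03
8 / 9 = 0.89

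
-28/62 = -14/31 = -0.45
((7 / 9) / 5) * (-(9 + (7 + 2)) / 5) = -14 / 25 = -0.56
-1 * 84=-84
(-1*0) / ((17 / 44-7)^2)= 0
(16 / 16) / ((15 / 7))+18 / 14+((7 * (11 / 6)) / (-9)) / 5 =2773 / 1890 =1.47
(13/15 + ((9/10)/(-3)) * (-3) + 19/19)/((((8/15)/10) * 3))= 415/24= 17.29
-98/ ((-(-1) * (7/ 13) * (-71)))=182/ 71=2.56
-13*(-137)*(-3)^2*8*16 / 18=113984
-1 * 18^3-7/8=-46663/8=-5832.88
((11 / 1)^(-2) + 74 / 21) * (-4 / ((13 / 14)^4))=-197019200 / 10367643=-19.00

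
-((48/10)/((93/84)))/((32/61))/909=-427/46965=-0.01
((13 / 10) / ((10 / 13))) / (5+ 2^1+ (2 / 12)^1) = 507 / 2150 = 0.24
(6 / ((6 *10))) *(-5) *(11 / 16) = -11 / 32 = -0.34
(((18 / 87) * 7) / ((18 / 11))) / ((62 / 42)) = 539 / 899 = 0.60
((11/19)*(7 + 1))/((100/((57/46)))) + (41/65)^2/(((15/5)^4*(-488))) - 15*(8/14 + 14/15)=-605356214249/26887933800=-22.51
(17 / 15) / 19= 17 / 285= 0.06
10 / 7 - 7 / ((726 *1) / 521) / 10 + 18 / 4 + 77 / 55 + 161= 8528929 / 50820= 167.83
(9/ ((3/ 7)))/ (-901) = -21/ 901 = -0.02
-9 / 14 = -0.64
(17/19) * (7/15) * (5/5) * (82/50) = 4879/7125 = 0.68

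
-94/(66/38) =-1786/33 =-54.12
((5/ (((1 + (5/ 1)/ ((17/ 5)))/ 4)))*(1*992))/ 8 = 21080/ 21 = 1003.81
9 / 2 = 4.50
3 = 3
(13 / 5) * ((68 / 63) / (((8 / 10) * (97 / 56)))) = 1768 / 873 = 2.03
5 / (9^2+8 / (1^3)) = 5 / 89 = 0.06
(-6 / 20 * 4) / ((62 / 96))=-1.86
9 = 9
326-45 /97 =325.54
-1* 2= -2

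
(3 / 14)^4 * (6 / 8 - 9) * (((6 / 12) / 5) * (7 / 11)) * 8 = -0.01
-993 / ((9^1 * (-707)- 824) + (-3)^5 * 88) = 993 / 28571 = 0.03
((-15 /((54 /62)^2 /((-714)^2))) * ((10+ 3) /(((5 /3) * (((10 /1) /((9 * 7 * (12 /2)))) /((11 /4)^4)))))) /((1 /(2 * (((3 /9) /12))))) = -18131320858651 /1920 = -9443396280.55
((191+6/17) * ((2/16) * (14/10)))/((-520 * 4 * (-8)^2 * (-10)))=22771/905216000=0.00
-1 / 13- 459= -5968 / 13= -459.08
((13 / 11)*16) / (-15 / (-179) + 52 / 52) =18616 / 1067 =17.45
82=82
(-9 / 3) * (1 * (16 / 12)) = -4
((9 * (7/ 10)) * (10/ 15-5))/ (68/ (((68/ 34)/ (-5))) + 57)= 273/ 1130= 0.24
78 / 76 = 39 / 38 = 1.03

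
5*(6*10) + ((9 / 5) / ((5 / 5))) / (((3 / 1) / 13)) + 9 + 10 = 1634 / 5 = 326.80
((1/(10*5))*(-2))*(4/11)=-4/275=-0.01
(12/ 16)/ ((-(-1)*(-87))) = -1/ 116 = -0.01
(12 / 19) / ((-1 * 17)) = -12 / 323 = -0.04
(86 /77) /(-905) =-86 /69685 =-0.00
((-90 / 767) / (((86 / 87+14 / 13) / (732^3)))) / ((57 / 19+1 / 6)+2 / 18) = -1727497915560 / 254113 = -6798148.52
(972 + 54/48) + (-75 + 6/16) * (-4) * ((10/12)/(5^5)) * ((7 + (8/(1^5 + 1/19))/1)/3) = 73013429/75000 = 973.51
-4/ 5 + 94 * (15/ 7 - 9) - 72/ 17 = -386516/ 595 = -649.61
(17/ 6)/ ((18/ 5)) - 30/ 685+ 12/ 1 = 188549/ 14796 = 12.74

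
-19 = -19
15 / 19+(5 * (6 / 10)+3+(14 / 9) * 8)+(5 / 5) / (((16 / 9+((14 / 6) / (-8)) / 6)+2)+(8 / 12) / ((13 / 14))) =3077893 / 158175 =19.46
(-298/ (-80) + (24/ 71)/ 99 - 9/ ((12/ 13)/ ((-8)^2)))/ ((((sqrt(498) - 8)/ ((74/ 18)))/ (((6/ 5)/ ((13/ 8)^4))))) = -84711524864*sqrt(498)/ 83776718025 - 677692198912/ 83776718025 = -30.65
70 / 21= 10 / 3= 3.33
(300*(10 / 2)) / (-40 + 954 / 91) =-68250 / 1343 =-50.82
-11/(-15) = 11/15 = 0.73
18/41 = 0.44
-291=-291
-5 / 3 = -1.67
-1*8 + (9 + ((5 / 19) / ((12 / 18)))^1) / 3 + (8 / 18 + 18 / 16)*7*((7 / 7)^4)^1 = 8369 / 1368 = 6.12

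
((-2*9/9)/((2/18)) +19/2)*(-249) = 4233/2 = 2116.50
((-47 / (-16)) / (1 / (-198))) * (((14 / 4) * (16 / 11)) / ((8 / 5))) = -1850.62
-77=-77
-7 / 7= -1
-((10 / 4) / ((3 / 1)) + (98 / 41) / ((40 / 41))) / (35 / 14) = -197 / 150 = -1.31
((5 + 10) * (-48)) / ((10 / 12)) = -864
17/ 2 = 8.50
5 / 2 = 2.50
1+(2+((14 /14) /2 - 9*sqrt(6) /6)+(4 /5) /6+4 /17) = 1973 /510 - 3*sqrt(6) /2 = 0.19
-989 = -989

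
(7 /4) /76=7 /304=0.02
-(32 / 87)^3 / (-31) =32768 / 20413593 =0.00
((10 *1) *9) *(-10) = -900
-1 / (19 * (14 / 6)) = -3 / 133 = -0.02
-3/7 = -0.43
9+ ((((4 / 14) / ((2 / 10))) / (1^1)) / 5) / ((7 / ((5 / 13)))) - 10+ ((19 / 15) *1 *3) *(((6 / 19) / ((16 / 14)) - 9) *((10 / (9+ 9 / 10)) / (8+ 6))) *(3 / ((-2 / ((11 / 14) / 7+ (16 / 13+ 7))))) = 11358813 / 392392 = 28.95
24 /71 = 0.34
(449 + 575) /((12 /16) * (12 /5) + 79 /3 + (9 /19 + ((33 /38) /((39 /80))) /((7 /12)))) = 1397760 /43217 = 32.34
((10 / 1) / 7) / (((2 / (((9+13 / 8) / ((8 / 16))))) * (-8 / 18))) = -3825 / 112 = -34.15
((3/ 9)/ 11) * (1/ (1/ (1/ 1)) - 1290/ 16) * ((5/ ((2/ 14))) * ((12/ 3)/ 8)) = -22295/ 528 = -42.23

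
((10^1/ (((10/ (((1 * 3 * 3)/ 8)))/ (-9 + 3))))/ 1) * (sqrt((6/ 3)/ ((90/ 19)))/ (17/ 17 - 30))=9 * sqrt(95)/ 580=0.15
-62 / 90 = -31 / 45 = -0.69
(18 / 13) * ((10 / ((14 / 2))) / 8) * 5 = 225 / 182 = 1.24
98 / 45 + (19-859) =-837.82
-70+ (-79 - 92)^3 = -5000281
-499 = -499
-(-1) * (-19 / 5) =-19 / 5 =-3.80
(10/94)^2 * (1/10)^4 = 1/883600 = 0.00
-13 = -13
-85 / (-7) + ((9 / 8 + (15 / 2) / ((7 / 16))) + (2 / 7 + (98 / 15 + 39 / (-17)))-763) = -10396759 / 14280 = -728.06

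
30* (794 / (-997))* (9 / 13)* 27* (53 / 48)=-25564815 / 51844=-493.11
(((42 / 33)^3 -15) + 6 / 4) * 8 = -121796 / 1331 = -91.51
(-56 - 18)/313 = -74/313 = -0.24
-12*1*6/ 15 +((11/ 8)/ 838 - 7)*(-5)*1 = 1012029/ 33520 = 30.19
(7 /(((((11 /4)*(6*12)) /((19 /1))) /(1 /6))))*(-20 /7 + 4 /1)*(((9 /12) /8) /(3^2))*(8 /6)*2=0.00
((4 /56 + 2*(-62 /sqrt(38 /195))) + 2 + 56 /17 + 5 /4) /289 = 3149 /137564-62*sqrt(7410) /5491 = -0.95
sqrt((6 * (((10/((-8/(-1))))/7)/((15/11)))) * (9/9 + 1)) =sqrt(77)/7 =1.25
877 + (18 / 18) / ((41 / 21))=35978 / 41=877.51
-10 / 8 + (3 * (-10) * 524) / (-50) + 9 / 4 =1577 / 5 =315.40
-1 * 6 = -6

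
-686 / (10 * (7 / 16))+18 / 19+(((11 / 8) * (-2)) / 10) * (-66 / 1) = -52327 / 380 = -137.70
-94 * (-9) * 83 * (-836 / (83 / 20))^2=236506406400 / 83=2849474775.90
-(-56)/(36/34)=476/9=52.89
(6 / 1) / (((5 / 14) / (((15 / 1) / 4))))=63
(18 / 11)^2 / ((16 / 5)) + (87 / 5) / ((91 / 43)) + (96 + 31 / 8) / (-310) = 238572167 / 27307280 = 8.74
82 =82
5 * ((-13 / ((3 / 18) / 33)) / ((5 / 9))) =-23166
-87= -87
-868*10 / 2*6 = -26040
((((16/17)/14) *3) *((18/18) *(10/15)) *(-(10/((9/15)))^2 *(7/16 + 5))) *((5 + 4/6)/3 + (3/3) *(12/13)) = -3407500/5967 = -571.06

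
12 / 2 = 6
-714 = -714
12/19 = 0.63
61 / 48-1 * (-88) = 4285 / 48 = 89.27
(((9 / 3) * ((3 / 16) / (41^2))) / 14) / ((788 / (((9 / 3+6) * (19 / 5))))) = 1539 / 1483583360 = 0.00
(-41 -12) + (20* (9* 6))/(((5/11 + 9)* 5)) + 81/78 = -757/26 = -29.12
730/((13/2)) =1460/13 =112.31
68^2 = 4624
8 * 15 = 120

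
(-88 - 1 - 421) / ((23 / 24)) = -12240 / 23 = -532.17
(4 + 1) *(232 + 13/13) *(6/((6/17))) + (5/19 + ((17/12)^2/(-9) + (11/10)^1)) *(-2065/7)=479396077/24624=19468.65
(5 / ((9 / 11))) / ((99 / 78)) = 130 / 27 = 4.81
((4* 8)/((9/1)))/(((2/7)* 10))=56/45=1.24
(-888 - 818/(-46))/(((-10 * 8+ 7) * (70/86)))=172129/11753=14.65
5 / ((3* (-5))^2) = 1 / 45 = 0.02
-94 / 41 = -2.29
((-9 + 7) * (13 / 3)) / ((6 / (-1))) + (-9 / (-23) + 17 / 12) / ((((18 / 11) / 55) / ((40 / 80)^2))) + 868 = 17579495 / 19872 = 884.64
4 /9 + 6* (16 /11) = 908 /99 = 9.17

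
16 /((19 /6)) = 96 /19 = 5.05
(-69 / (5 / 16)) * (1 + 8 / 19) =-29808 / 95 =-313.77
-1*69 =-69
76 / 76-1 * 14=-13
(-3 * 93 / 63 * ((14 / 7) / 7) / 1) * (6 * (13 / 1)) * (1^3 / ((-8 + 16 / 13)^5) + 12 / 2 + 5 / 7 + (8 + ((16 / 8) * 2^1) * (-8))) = 772016886020211 / 452530118656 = 1706.00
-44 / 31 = -1.42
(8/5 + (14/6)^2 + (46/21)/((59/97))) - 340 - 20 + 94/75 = -32347279/92925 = -348.10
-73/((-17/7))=511/17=30.06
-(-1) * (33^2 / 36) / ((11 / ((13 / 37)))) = 143 / 148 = 0.97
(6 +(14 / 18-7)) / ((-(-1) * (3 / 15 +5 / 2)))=-20 / 243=-0.08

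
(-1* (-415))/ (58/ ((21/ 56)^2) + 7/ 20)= 74700/ 74303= 1.01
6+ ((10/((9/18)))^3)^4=4096000000000006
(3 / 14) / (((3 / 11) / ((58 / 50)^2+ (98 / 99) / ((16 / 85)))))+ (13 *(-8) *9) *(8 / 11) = -4681478833 / 6930000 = -675.54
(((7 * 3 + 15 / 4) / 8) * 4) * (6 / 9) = 8.25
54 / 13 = 4.15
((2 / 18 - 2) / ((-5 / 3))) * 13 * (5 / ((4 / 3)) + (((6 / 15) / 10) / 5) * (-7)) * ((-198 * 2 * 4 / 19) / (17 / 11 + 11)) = -98781254 / 273125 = -361.67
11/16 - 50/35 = -0.74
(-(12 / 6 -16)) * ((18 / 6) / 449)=42 / 449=0.09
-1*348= -348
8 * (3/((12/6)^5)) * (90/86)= 135/172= 0.78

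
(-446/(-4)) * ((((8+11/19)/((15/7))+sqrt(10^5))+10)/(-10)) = -1115 * sqrt(10) - 889993/5700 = -3682.08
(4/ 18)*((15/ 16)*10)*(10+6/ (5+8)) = 850/ 39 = 21.79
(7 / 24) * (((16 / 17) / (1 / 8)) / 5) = 112 / 255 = 0.44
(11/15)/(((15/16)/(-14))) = -2464/225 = -10.95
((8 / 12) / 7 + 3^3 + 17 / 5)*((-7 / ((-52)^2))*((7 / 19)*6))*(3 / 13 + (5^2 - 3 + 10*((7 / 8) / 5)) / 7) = -2111719 / 3339440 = -0.63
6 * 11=66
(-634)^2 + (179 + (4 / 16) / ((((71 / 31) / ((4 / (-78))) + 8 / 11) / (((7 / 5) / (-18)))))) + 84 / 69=49883719029121 / 124046820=402136.22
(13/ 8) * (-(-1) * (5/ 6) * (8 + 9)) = 1105/ 48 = 23.02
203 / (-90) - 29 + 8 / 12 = -2753 / 90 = -30.59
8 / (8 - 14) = -4 / 3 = -1.33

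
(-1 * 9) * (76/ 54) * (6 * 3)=-228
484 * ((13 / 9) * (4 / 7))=25168 / 63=399.49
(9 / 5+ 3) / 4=6 / 5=1.20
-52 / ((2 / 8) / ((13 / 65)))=-41.60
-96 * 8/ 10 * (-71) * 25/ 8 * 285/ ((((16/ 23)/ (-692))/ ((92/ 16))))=-27777697425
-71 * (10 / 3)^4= -710000 / 81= -8765.43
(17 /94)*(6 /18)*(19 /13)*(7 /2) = 2261 /7332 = 0.31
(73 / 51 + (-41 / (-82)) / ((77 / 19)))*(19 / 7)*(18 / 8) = 696027 / 73304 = 9.50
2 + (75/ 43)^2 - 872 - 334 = -2220571/ 1849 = -1200.96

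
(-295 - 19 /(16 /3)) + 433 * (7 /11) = -4051 /176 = -23.02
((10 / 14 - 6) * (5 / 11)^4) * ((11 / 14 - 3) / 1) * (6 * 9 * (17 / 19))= 329045625 / 13630771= 24.14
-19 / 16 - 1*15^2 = -3619 / 16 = -226.19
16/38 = 8/19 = 0.42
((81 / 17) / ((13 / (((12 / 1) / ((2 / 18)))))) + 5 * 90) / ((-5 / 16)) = -1731168 / 1105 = -1566.67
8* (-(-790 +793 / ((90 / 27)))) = 22084 / 5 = 4416.80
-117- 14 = -131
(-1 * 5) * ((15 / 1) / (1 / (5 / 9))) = -125 / 3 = -41.67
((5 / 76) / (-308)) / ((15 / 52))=-13 / 17556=-0.00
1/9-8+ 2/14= -7.75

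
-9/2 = -4.50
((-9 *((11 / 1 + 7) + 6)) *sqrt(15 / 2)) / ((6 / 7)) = -690.13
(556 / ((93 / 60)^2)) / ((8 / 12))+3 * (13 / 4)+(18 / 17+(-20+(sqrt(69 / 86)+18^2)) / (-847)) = 19792425553 / 55349756 -sqrt(5934) / 72842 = 357.59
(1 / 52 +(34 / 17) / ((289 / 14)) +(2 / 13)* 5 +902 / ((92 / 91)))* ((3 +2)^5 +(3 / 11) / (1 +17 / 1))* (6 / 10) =63667227044339 / 38020840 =1674534.99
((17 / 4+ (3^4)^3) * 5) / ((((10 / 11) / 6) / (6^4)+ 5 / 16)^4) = 15875092800379797507072 / 57060766602875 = 278213801.63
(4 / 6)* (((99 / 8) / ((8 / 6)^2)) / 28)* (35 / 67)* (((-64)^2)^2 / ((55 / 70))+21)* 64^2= 507343510800 / 67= 7572291205.97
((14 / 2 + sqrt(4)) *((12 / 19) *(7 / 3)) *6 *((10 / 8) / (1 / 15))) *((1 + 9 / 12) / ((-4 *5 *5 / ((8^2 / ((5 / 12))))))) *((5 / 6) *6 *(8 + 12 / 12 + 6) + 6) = -30862944 / 95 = -324873.09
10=10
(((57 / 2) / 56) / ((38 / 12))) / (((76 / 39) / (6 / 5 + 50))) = 2808 / 665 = 4.22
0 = 0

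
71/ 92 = 0.77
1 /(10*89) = 1 /890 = 0.00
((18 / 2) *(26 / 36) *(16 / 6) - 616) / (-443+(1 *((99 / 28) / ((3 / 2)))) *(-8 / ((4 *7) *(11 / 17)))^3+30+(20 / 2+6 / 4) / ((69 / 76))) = 521775716 / 349092589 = 1.49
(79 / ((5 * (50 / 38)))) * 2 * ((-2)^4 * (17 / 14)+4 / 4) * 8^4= 1758355456 / 875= 2009549.09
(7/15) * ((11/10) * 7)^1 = 539/150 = 3.59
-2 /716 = -1 /358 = -0.00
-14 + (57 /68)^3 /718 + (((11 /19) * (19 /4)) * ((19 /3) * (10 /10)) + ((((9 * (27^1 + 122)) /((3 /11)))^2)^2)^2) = 341665923731034320610947100000.00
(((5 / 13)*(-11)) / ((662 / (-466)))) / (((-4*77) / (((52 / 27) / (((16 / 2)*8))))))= -1165 / 4003776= -0.00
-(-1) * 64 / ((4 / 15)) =240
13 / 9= 1.44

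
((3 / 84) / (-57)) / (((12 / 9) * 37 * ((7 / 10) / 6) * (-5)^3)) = 3 / 3444700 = 0.00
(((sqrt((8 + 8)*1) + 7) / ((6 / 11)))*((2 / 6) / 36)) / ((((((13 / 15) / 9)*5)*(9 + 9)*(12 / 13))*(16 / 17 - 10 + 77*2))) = 187 / 1161216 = 0.00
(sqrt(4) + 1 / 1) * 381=1143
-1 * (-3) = 3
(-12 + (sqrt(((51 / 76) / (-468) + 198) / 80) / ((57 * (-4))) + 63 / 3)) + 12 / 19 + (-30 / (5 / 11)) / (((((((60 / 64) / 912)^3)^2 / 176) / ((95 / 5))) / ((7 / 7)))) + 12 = -55529684100764293640465810061 / 296875 - sqrt(8697380055) / 13515840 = -187047356970995515420516.40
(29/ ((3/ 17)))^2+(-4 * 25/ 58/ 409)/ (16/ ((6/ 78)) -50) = 227741530706/ 8433171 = 27005.44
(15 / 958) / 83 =15 / 79514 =0.00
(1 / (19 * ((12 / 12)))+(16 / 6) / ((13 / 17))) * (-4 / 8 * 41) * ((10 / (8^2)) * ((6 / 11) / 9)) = -537715 / 782496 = -0.69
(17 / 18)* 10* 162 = 1530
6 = 6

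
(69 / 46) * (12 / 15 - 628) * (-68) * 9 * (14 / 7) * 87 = 500919552 / 5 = 100183910.40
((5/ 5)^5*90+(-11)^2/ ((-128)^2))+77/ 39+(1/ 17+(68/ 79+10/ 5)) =81439077457/ 858144768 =94.90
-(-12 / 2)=6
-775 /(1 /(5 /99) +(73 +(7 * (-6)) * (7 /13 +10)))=50375 /22738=2.22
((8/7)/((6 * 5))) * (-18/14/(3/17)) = -68/245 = -0.28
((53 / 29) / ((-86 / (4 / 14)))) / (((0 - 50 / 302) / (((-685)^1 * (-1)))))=1096411 / 43645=25.12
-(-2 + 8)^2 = -36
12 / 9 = 4 / 3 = 1.33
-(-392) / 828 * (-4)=-392 / 207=-1.89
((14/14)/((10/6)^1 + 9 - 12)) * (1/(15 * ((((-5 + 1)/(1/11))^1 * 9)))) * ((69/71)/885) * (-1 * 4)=-23/41471100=-0.00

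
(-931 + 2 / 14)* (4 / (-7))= 26064 / 49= 531.92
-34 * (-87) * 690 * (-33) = -67353660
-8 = -8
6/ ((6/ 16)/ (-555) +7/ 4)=2960/ 863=3.43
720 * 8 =5760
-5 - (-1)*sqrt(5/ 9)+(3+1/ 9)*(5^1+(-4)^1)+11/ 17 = -190/ 153+sqrt(5)/ 3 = -0.50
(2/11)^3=8/1331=0.01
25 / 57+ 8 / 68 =0.56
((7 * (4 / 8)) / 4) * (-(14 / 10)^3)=-2401 / 1000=-2.40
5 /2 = 2.50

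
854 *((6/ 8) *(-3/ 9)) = -427/ 2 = -213.50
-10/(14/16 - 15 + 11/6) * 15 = 12.20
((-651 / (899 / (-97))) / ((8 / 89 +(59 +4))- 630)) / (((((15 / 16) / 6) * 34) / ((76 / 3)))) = -73484096 / 124371575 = -0.59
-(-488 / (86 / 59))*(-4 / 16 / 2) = -3599 / 86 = -41.85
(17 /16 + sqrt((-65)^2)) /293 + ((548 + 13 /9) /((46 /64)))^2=221903752817 /379728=584375.53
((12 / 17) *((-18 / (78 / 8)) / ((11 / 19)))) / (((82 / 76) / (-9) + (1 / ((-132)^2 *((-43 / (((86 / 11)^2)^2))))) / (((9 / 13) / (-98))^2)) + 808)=-24412971236544 / 7678336667845259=-0.00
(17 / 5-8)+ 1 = -18 / 5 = -3.60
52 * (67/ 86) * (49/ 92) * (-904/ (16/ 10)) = -24113635/ 1978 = -12190.92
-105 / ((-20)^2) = -21 / 80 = -0.26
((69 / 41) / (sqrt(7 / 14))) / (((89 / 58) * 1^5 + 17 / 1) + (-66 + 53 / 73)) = -97382 * sqrt(2) / 2704565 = -0.05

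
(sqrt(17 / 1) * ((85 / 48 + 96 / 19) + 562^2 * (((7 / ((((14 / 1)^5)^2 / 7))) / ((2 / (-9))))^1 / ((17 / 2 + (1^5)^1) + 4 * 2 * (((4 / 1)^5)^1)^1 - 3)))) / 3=495353114118437 * sqrt(17) / 217786618361088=9.38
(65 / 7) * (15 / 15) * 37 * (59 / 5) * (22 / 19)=624338 / 133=4694.27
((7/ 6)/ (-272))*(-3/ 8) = 7/ 4352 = 0.00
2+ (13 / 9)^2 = 4.09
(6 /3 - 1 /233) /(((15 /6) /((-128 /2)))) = -11904 /233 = -51.09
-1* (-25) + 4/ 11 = 25.36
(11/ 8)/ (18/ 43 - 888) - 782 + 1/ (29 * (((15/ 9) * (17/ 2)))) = -588558746617/ 752633520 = -782.00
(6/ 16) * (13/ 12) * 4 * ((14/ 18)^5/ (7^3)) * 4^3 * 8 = 40768/ 59049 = 0.69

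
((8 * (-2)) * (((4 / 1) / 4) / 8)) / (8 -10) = 1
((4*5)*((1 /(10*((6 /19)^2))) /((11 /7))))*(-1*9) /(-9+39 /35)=88445 /6072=14.57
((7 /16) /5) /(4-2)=7 /160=0.04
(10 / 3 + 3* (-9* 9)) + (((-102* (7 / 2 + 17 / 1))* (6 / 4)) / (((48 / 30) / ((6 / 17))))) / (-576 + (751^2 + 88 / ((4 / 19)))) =-3243241541 / 13532232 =-239.67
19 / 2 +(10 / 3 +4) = 101 / 6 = 16.83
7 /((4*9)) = 7 /36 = 0.19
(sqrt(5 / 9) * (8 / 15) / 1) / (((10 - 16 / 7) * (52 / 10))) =14 * sqrt(5) / 3159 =0.01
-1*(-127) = 127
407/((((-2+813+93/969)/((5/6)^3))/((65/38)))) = 0.50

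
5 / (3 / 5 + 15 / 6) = 50 / 31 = 1.61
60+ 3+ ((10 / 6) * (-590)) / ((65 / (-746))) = 442597 / 39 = 11348.64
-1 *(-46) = 46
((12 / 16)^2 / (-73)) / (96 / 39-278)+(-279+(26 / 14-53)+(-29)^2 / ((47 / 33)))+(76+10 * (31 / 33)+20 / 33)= 52970327349 / 152940256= 346.35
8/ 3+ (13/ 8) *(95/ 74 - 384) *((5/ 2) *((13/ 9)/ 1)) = -23902829/ 10656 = -2243.13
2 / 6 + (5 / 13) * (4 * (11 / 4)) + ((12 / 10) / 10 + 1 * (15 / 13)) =5692 / 975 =5.84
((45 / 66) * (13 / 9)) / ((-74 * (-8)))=65 / 39072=0.00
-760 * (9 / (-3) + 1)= 1520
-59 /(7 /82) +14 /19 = -91824 /133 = -690.41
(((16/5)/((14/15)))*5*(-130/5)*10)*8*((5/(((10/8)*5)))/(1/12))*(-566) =1356226560/7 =193746651.43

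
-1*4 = -4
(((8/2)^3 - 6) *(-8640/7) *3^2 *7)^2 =20340821606400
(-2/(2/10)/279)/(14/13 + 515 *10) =-65/9341478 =-0.00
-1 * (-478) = 478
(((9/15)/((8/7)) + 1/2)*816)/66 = 697/55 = 12.67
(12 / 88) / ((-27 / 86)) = -43 / 99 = -0.43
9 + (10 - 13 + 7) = 13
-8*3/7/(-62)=12/217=0.06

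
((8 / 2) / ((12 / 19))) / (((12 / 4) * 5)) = 19 / 45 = 0.42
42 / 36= 7 / 6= 1.17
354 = 354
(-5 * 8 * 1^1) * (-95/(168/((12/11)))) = 1900/77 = 24.68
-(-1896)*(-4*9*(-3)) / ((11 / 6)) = 1228608 / 11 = 111691.64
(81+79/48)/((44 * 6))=3967/12672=0.31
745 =745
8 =8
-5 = -5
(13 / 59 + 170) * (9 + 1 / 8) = 733139 / 472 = 1553.26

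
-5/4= -1.25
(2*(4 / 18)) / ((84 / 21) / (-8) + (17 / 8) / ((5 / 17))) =160 / 2421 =0.07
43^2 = 1849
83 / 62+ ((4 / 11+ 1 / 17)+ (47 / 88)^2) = 8351631 / 4081088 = 2.05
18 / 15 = 6 / 5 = 1.20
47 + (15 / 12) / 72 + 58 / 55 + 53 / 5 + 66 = 1974803 / 15840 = 124.67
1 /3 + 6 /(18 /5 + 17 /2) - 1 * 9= -2966 /363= -8.17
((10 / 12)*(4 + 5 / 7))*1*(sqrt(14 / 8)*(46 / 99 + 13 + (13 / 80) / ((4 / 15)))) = 63695*sqrt(7) / 2304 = 73.14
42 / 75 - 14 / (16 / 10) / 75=133 / 300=0.44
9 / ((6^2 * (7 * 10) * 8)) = 1 / 2240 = 0.00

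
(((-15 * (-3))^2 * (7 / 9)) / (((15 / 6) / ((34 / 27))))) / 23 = 2380 / 69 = 34.49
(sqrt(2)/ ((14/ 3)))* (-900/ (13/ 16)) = -21600* sqrt(2)/ 91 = -335.68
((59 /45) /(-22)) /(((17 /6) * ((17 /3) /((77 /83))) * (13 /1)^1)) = -413 /1559155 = -0.00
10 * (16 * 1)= 160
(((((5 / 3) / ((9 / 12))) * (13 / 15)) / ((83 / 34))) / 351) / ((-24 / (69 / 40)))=-391 / 2420280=-0.00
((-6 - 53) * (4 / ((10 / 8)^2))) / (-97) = 3776 / 2425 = 1.56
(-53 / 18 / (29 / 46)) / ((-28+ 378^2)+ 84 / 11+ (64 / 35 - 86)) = -469315 / 14347194534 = -0.00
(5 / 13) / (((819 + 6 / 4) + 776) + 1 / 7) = 70 / 290589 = 0.00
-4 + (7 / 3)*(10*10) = 688 / 3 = 229.33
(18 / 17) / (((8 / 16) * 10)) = 18 / 85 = 0.21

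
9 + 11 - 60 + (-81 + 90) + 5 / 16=-491 / 16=-30.69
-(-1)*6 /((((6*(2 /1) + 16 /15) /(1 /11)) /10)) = 225 /539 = 0.42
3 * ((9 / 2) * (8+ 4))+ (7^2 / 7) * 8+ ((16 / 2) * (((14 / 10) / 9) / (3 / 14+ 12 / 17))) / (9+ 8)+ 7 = 2218159 / 9855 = 225.08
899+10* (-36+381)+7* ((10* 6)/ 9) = 13187/ 3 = 4395.67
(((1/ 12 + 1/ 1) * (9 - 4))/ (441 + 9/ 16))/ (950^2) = 13/ 956424375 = 0.00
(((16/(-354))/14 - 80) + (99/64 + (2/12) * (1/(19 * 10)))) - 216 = -739389479/2511040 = -294.46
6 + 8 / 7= 7.14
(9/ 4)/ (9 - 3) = 3/ 8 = 0.38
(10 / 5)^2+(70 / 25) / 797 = 15954 / 3985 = 4.00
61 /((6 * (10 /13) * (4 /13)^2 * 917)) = 134017 /880320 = 0.15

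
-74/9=-8.22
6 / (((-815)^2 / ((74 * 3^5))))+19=12728167 / 664225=19.16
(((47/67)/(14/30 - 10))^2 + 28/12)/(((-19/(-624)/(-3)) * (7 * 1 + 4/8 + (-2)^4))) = -61829760192/6305648921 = -9.81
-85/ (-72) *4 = 4.72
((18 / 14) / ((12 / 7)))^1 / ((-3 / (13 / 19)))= -13 / 76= -0.17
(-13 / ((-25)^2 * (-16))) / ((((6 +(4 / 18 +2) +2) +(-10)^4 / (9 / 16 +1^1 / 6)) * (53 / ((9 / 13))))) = 567 / 458261320000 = 0.00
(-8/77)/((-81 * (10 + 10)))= 2/31185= 0.00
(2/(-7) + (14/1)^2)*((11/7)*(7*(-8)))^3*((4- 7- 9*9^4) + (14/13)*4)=102380400742400/13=7875415441723.08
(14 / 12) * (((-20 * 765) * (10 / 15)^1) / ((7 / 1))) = -1700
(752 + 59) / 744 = 811 / 744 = 1.09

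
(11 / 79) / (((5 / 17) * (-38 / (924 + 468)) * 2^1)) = -65076 / 7505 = -8.67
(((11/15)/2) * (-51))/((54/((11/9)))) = -2057/4860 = -0.42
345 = 345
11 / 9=1.22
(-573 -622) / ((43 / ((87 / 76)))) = -103965 / 3268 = -31.81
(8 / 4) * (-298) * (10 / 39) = -5960 / 39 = -152.82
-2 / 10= -1 / 5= -0.20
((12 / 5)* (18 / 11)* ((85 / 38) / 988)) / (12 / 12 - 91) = -51 / 516230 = -0.00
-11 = -11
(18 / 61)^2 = 324 / 3721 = 0.09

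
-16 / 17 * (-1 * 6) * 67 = 6432 / 17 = 378.35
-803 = -803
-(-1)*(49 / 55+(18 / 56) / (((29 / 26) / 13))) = 103549 / 22330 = 4.64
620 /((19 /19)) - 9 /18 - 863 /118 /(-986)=72078449 /116348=619.51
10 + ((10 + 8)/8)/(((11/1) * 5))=2209/220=10.04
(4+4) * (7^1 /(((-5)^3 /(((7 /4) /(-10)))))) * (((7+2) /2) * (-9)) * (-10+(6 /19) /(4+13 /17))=374556 /11875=31.54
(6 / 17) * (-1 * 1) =-6 / 17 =-0.35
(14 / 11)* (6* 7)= 588 / 11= 53.45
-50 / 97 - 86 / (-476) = -7729 / 23086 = -0.33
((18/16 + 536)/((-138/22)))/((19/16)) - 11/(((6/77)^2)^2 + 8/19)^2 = -13910951036493514950397/103701375604439876544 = -134.14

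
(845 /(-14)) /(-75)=169 /210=0.80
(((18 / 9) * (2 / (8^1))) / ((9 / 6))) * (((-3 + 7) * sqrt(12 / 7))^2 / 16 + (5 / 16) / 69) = 13283 / 23184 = 0.57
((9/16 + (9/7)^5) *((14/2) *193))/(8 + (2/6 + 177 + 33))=634611213/25162480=25.22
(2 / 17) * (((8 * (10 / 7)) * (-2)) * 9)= -2880 / 119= -24.20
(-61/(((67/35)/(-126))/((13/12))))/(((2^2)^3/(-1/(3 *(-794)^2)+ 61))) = 22414619067295/5406619136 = 4145.77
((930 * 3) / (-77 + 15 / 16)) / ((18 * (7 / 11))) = -27280 / 8519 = -3.20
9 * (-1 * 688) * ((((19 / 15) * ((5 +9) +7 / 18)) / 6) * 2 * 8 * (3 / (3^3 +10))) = -24401.07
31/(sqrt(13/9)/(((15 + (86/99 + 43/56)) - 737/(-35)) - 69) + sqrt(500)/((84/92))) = -80706423/(-28513790*sqrt(5) + 27720*sqrt(13)) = 1.27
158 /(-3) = -158 /3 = -52.67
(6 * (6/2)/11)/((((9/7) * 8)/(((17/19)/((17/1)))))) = 7/836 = 0.01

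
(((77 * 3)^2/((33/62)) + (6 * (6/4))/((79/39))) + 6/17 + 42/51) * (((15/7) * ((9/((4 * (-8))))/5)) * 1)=-3635514063/300832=-12084.86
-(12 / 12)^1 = -1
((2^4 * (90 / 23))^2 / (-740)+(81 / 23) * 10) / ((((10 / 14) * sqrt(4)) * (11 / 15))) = 6149115 / 215303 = 28.56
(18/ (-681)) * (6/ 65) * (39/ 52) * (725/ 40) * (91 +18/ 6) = -3.12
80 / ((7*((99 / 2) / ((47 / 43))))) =7520 / 29799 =0.25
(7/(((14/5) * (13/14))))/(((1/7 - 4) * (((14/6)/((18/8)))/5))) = -175/52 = -3.37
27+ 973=1000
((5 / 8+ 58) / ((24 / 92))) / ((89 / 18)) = 45.45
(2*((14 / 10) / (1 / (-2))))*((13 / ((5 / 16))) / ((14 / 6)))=-99.84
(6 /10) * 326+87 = 1413 /5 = 282.60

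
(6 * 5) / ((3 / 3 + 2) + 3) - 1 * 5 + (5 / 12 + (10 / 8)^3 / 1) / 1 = 2.37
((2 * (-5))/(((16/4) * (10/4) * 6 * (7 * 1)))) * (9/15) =-1/70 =-0.01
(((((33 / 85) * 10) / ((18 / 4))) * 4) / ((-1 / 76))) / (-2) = 6688 / 51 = 131.14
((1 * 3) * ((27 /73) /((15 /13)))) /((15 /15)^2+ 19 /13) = 4563 /11680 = 0.39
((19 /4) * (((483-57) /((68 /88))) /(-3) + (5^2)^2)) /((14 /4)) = 142519 /238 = 598.82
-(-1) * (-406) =-406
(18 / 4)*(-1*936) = -4212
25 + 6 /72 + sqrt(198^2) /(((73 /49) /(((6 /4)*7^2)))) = 8579137 /876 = 9793.54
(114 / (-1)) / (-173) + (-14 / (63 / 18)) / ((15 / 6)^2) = 82 / 4325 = 0.02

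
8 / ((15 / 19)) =152 / 15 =10.13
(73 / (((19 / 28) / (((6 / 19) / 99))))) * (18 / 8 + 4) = 25550 / 11913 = 2.14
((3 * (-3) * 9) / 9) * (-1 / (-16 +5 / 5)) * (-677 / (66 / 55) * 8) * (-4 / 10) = -5416 / 5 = -1083.20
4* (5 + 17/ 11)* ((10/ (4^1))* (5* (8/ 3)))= 9600/ 11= 872.73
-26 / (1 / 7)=-182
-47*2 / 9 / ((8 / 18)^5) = -308367 / 512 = -602.28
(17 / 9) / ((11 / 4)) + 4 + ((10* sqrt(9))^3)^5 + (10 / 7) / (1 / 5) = 14348907000000000000011.83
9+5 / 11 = 104 / 11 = 9.45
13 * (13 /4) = 169 /4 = 42.25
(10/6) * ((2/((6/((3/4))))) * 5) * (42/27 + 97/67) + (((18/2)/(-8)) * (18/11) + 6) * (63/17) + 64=57961417/676566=85.67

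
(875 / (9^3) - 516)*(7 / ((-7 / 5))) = 1876445 / 729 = 2574.00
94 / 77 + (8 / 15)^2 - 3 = -25897 / 17325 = -1.49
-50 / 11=-4.55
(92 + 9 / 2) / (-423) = -193 / 846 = -0.23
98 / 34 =49 / 17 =2.88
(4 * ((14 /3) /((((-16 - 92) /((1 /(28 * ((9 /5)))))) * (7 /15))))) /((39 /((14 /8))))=-25 /75816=-0.00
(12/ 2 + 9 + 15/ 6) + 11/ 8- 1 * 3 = 127/ 8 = 15.88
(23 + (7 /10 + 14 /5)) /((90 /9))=53 /20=2.65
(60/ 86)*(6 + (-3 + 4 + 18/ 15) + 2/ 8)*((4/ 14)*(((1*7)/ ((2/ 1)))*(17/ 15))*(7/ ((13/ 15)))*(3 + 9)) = 27846/ 43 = 647.58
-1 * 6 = -6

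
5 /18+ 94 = 1697 /18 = 94.28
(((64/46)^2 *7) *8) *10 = 573440/529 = 1084.01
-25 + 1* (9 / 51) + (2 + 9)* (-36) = -7154 / 17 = -420.82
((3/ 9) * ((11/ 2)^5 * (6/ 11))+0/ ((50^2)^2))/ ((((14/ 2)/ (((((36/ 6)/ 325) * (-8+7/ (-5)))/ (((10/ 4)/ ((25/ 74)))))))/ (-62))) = 63995811/ 336700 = 190.07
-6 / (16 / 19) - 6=-105 / 8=-13.12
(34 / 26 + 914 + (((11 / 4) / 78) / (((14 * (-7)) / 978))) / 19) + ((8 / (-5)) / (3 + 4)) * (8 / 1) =442224547 / 484120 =913.46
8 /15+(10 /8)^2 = 2.10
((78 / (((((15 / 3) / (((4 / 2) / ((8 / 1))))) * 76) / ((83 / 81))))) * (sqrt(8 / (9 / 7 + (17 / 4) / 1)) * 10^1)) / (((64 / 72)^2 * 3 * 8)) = 1079 * sqrt(2170) / 1507840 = 0.03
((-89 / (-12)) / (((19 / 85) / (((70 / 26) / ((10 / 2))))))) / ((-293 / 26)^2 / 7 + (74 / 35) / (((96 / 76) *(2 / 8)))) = 24094525 / 33496297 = 0.72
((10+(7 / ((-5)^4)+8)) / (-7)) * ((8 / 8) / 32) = -11257 / 140000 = -0.08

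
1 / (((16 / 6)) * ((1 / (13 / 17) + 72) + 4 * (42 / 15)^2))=325 / 90712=0.00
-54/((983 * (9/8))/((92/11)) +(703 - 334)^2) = -0.00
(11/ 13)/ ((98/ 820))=4510/ 637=7.08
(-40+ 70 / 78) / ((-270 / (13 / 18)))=305 / 2916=0.10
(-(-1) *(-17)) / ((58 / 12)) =-102 / 29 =-3.52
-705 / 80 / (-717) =47 / 3824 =0.01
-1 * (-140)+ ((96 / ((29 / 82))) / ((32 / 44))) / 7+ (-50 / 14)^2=292833 / 1421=206.08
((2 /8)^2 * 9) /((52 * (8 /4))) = 9 /1664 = 0.01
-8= -8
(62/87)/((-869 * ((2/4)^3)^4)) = -253952/75603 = -3.36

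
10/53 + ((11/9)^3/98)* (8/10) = 1927136/9466065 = 0.20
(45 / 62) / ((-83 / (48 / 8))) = -135 / 2573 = -0.05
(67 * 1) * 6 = 402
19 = 19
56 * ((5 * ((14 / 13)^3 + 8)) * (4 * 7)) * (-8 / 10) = -127447040 / 2197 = -58009.58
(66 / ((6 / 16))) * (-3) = -528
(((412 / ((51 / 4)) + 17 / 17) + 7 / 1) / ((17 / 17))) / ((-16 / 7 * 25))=-1799 / 2550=-0.71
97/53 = 1.83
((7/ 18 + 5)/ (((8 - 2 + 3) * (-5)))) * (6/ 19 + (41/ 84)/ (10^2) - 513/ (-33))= -2701893193/ 1422036000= -1.90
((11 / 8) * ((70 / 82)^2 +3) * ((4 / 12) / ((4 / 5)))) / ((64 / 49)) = 4223065 / 2582016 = 1.64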